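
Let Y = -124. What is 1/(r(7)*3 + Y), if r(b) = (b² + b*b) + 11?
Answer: 1/203 ≈ 0.0049261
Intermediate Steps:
r(b) = 11 + 2*b² (r(b) = (b² + b²) + 11 = 2*b² + 11 = 11 + 2*b²)
1/(r(7)*3 + Y) = 1/((11 + 2*7²)*3 - 124) = 1/((11 + 2*49)*3 - 124) = 1/((11 + 98)*3 - 124) = 1/(109*3 - 124) = 1/(327 - 124) = 1/203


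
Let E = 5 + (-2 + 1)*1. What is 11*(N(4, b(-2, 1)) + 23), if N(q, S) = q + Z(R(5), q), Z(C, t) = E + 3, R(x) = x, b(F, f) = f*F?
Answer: 374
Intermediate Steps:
b(F, f) = F*f
E = 4 (E = 5 - 1*1 = 5 - 1 = 4)
Z(C, t) = 7 (Z(C, t) = 4 + 3 = 7)
N(q, S) = 7 + q (N(q, S) = q + 7 = 7 + q)
11*(N(4, b(-2, 1)) + 23) = 11*((7 + 4) + 23) = 11*(11 + 23) = 11*34 = 374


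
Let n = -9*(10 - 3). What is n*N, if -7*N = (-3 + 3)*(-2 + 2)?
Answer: 0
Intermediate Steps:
n = -63 (n = -9*7 = -63)
N = 0 (N = -(-3 + 3)*(-2 + 2)/7 = -0*0 = -⅐*0 = 0)
n*N = -63*0 = 0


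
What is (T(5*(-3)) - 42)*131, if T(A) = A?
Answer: -7467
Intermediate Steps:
(T(5*(-3)) - 42)*131 = (5*(-3) - 42)*131 = (-15 - 42)*131 = -57*131 = -7467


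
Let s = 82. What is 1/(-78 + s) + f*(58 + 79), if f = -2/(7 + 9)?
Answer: -135/8 ≈ -16.875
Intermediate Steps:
f = -1/8 (f = -2/16 = -2*1/16 = -1/8 ≈ -0.12500)
1/(-78 + s) + f*(58 + 79) = 1/(-78 + 82) - (58 + 79)/8 = 1/4 - 1/8*137 = 1/4 - 137/8 = -135/8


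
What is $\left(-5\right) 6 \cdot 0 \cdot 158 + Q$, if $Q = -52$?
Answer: $-52$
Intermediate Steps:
$\left(-5\right) 6 \cdot 0 \cdot 158 + Q = \left(-5\right) 6 \cdot 0 \cdot 158 - 52 = \left(-30\right) 0 \cdot 158 - 52 = 0 \cdot 158 - 52 = 0 - 52 = -52$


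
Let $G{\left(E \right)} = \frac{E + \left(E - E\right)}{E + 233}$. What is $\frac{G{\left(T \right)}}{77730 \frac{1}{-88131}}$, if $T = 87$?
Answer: $- \frac{2555799}{8291200} \approx -0.30825$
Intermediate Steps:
$G{\left(E \right)} = \frac{E}{233 + E}$ ($G{\left(E \right)} = \frac{E + 0}{233 + E} = \frac{E}{233 + E}$)
$\frac{G{\left(T \right)}}{77730 \frac{1}{-88131}} = \frac{87 \frac{1}{233 + 87}}{77730 \frac{1}{-88131}} = \frac{87 \cdot \frac{1}{320}}{77730 \left(- \frac{1}{88131}\right)} = \frac{87 \cdot \frac{1}{320}}{- \frac{25910}{29377}} = \frac{87}{320} \left(- \frac{29377}{25910}\right) = - \frac{2555799}{8291200}$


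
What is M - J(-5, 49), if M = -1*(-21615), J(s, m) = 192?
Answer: 21423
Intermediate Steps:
M = 21615
M - J(-5, 49) = 21615 - 1*192 = 21615 - 192 = 21423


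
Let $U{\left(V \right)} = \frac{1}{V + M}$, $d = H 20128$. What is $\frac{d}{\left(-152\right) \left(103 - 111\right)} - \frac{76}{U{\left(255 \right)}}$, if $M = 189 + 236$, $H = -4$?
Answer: $- \frac{983178}{19} \approx -51746.0$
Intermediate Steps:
$d = -80512$ ($d = \left(-4\right) 20128 = -80512$)
$M = 425$
$U{\left(V \right)} = \frac{1}{425 + V}$ ($U{\left(V \right)} = \frac{1}{V + 425} = \frac{1}{425 + V}$)
$\frac{d}{\left(-152\right) \left(103 - 111\right)} - \frac{76}{U{\left(255 \right)}} = - \frac{80512}{\left(-152\right) \left(103 - 111\right)} - \frac{76}{\frac{1}{425 + 255}} = - \frac{80512}{\left(-152\right) \left(-8\right)} - \frac{76}{\frac{1}{680}} = - \frac{80512}{1216} - 76 \frac{1}{\frac{1}{680}} = \left(-80512\right) \frac{1}{1216} - 51680 = - \frac{1258}{19} - 51680 = - \frac{983178}{19}$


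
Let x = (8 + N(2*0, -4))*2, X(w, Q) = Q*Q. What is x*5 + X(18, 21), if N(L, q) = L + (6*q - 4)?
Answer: 241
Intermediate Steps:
X(w, Q) = Q**2
N(L, q) = -4 + L + 6*q (N(L, q) = L + (-4 + 6*q) = -4 + L + 6*q)
x = -40 (x = (8 + (-4 + 2*0 + 6*(-4)))*2 = (8 + (-4 + 0 - 24))*2 = (8 - 28)*2 = -20*2 = -40)
x*5 + X(18, 21) = -40*5 + 21**2 = -200 + 441 = 241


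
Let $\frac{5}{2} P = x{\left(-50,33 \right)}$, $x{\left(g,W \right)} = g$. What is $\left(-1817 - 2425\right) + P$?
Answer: $-4262$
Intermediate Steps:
$P = -20$ ($P = \frac{2}{5} \left(-50\right) = -20$)
$\left(-1817 - 2425\right) + P = \left(-1817 - 2425\right) - 20 = -4242 - 20 = -4262$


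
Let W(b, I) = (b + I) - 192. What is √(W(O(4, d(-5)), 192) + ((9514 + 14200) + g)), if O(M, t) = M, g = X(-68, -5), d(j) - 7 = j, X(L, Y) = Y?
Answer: √23713 ≈ 153.99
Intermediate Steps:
d(j) = 7 + j
g = -5
W(b, I) = -192 + I + b (W(b, I) = (I + b) - 192 = -192 + I + b)
√(W(O(4, d(-5)), 192) + ((9514 + 14200) + g)) = √((-192 + 192 + 4) + ((9514 + 14200) - 5)) = √(4 + (23714 - 5)) = √(4 + 23709) = √23713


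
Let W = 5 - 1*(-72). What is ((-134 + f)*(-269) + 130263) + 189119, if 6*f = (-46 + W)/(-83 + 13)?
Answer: 149288099/420 ≈ 3.5545e+5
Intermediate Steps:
W = 77 (W = 5 + 72 = 77)
f = -31/420 (f = ((-46 + 77)/(-83 + 13))/6 = (31/(-70))/6 = (31*(-1/70))/6 = (1/6)*(-31/70) = -31/420 ≈ -0.073810)
((-134 + f)*(-269) + 130263) + 189119 = ((-134 - 31/420)*(-269) + 130263) + 189119 = (-56311/420*(-269) + 130263) + 189119 = (15147659/420 + 130263) + 189119 = 69858119/420 + 189119 = 149288099/420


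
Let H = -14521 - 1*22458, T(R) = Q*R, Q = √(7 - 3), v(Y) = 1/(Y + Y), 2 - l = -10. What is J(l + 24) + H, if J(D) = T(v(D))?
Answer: -1331243/36 ≈ -36979.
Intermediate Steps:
l = 12 (l = 2 - 1*(-10) = 2 + 10 = 12)
v(Y) = 1/(2*Y)
Q = 2 (Q = √4 = 2)
T(R) = 2*R
J(D) = 1/D (J(D) = 2*(1/(2*D)) = 1/D)
H = -36979 (H = -14521 - 22458 = -36979)
J(l + 24) + H = 1/(12 + 24) - 36979 = 1/36 - 36979 = -1331243/36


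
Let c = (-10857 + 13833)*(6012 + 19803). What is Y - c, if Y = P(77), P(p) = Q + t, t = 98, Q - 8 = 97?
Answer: -76825237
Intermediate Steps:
c = 76825440 (c = 2976*25815 = 76825440)
Q = 105 (Q = 8 + 97 = 105)
P(p) = 203 (P(p) = 105 + 98 = 203)
Y = 203
Y - c = 203 - 1*76825440 = 203 - 76825440 = -76825237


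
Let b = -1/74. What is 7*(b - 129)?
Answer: -66829/74 ≈ -903.09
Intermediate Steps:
b = -1/74 (b = -1*1/74 = -1/74 ≈ -0.013514)
7*(b - 129) = 7*(-1/74 - 129) = 7*(-9547/74) = -66829/74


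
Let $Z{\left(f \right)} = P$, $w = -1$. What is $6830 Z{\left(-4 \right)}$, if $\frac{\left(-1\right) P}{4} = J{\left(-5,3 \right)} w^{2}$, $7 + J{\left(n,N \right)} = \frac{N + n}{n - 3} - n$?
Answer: $47810$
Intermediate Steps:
$J{\left(n,N \right)} = -7 - n + \frac{N + n}{-3 + n}$ ($J{\left(n,N \right)} = -7 - \left(n - \frac{N + n}{n - 3}\right) = -7 - \left(n - \frac{N + n}{-3 + n}\right) = -7 - n + \frac{N + n}{-3 + n}$)
$P = 7$ ($P = - 4 \frac{21 + 3 - \left(-5\right)^{2} - -15}{-3 - 5} \left(-1\right)^{2} = - 4 \frac{21 + 3 - 25 + 15}{-8} \cdot 1 = - 4 - \frac{21 + 3 - 25 + 15}{8} \cdot 1 = - 4 \left(- \frac{1}{8}\right) 14 \cdot 1 = - 4 \left(\left(- \frac{7}{4}\right) 1\right) = \left(-4\right) \left(- \frac{7}{4}\right) = 7$)
$Z{\left(f \right)} = 7$
$6830 Z{\left(-4 \right)} = 6830 \cdot 7 = 47810$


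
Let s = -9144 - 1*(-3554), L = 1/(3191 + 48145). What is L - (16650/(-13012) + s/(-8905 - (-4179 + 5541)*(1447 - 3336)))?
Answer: 548814417803009/428163235859304 ≈ 1.2818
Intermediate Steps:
L = 1/51336 ≈ 1.9480e-5
s = -5590 (s = -9144 + 3554 = -5590)
L - (16650/(-13012) + s/(-8905 - (-4179 + 5541)*(1447 - 3336))) = 1/51336 - (16650/(-13012) - 5590/(-8905 - (-4179 + 5541)*(1447 - 3336))) = 1/51336 - (16650*(-1/13012) - 5590/(-8905 - 1362*(-1889))) = 1/51336 - (-8325/6506 - 5590/(-8905 - 1*(-2572818))) = 1/51336 - (-8325/6506 - 5590/(-8905 + 2572818)) = 1/51336 - (-8325/6506 - 5590/2563913) = 1/51336 - 1*(-21380944265/16680817978) = 1/51336 + 21380944265/16680817978 = 548814417803009/428163235859304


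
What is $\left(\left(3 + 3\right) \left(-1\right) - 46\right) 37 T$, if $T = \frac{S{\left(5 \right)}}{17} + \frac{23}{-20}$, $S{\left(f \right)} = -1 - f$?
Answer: $\frac{245791}{85} \approx 2891.7$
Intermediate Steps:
$T = - \frac{511}{340}$ ($T = \frac{-1 - 5}{17} + \frac{23}{-20} = \left(-1 - 5\right) \frac{1}{17} + 23 \left(- \frac{1}{20}\right) = \left(-6\right) \frac{1}{17} - \frac{23}{20} = - \frac{6}{17} - \frac{23}{20} = - \frac{511}{340} \approx -1.5029$)
$\left(\left(3 + 3\right) \left(-1\right) - 46\right) 37 T = \left(\left(3 + 3\right) \left(-1\right) - 46\right) 37 \left(- \frac{511}{340}\right) = \left(6 \left(-1\right) - 46\right) 37 \left(- \frac{511}{340}\right) = \left(-6 - 46\right) 37 \left(- \frac{511}{340}\right) = \left(-52\right) 37 \left(- \frac{511}{340}\right) = \left(-1924\right) \left(- \frac{511}{340}\right) = \frac{245791}{85}$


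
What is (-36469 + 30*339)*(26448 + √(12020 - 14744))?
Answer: -695555952 - 52598*I*√681 ≈ -6.9556e+8 - 1.3726e+6*I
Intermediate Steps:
(-36469 + 30*339)*(26448 + √(12020 - 14744)) = (-36469 + 10170)*(26448 + √(-2724)) = -26299*(26448 + 2*I*√681) = -695555952 - 52598*I*√681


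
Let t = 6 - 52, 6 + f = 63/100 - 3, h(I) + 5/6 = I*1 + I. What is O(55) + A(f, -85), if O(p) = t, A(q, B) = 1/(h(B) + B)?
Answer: -70616/1535 ≈ -46.004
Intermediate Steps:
h(I) = -⅚ + 2*I (h(I) = -⅚ + (I*1 + I) = -⅚ + (I + I) = -⅚ + 2*I)
f = -837/100 (f = -6 + (63/100 - 3) = -6 - 237/100 = -837/100 ≈ -8.3700)
A(q, B) = 1/(-⅚ + 3*B) (A(q, B) = 1/((-⅚ + 2*B) + B) = 1/(-⅚ + 3*B))
t = -46
O(p) = -46
O(55) + A(f, -85) = -46 + 6/(-5 + 18*(-85)) = -46 + 6/(-5 - 1530) = -46 + 6/(-1535) = -46 + 6*(-1/1535) = -46 - 6/1535 = -70616/1535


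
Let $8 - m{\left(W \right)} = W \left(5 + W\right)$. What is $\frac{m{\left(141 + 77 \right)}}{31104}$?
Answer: $- \frac{8101}{5184} \approx -1.5627$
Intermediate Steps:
$m{\left(W \right)} = 8 - W \left(5 + W\right)$
$\frac{m{\left(141 + 77 \right)}}{31104} = \frac{8 - \left(141 + 77\right)^{2} - 5 \left(141 + 77\right)}{31104} = \left(8 - 218^{2} - 1090\right) \frac{1}{31104} = \left(8 - 47524 - 1090\right) \frac{1}{31104} = \left(-48606\right) \frac{1}{31104} = - \frac{8101}{5184}$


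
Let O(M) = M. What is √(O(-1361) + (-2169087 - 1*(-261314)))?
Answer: 51*I*√734 ≈ 1381.7*I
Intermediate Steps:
√(O(-1361) + (-2169087 - 1*(-261314))) = √(-1361 + (-2169087 - 1*(-261314))) = √(-1361 + (-2169087 + 261314)) = √(-1361 - 1907773) = √(-1909134) = 51*I*√734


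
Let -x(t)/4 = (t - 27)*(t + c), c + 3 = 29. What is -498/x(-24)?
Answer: -83/68 ≈ -1.2206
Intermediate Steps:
c = 26 (c = -3 + 29 = 26)
x(t) = -4*(-27 + t)*(26 + t) (x(t) = -4*(t - 27)*(t + 26) = -4*(-27 + t)*(26 + t))
-498/x(-24) = -498/(2808 - 4*(-24)**2 + 4*(-24)) = -498/(2808 - 4*576 - 96) = -498/(2808 - 2304 - 96) = -498/408 = -498*1/408 = -83/68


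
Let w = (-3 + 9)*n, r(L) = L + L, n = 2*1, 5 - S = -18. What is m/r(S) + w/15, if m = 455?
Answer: 2459/230 ≈ 10.691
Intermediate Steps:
S = 23 (S = 5 - 1*(-18) = 5 + 18 = 23)
n = 2
r(L) = 2*L
w = 12 (w = (-3 + 9)*2 = 6*2 = 12)
m/r(S) + w/15 = 455/((2*23)) + 12/15 = 455/46 + 12*(1/15) = 455*(1/46) + 4/5 = 455/46 + 4/5 = 2459/230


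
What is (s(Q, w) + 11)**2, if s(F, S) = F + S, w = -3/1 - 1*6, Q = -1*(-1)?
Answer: 9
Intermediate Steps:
Q = 1
w = -9 (w = -3*1 - 6 = -3 - 6 = -9)
(s(Q, w) + 11)**2 = ((1 - 9) + 11)**2 = (-8 + 11)**2 = 3**2 = 9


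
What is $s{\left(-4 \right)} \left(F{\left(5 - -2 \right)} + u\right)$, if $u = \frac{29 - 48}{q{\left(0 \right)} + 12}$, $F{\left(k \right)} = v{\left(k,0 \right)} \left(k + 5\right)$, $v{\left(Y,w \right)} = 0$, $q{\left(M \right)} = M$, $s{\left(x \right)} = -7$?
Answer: $\frac{133}{12} \approx 11.083$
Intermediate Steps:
$F{\left(k \right)} = 0$ ($F{\left(k \right)} = 0 \left(k + 5\right) = 0 \left(5 + k\right) = 0$)
$u = - \frac{19}{12}$ ($u = \frac{29 - 48}{0 + 12} = - \frac{19}{12} \approx -1.5833$)
$s{\left(-4 \right)} \left(F{\left(5 - -2 \right)} + u\right) = - 7 \left(0 - \frac{19}{12}\right) = \left(-7\right) \left(- \frac{19}{12}\right) = \frac{133}{12}$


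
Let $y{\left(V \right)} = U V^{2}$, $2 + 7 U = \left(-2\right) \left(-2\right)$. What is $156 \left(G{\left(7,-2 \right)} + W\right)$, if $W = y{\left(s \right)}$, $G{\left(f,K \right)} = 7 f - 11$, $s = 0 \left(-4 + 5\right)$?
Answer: $5928$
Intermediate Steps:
$U = \frac{2}{7}$ ($U = - \frac{2}{7} + \frac{\left(-2\right) \left(-2\right)}{7} = - \frac{2}{7} + \frac{1}{7} \cdot 4 = - \frac{2}{7} + \frac{4}{7} = \frac{2}{7} \approx 0.28571$)
$s = 0$ ($s = 0 \cdot 1 = 0$)
$G{\left(f,K \right)} = -11 + 7 f$
$y{\left(V \right)} = \frac{2 V^{2}}{7}$
$W = 0$ ($W = \frac{2 \cdot 0^{2}}{7} = \frac{2}{7} \cdot 0 = 0$)
$156 \left(G{\left(7,-2 \right)} + W\right) = 156 \left(\left(-11 + 7 \cdot 7\right) + 0\right) = 156 \left(\left(-11 + 49\right) + 0\right) = 156 \left(38 + 0\right) = 156 \cdot 38 = 5928$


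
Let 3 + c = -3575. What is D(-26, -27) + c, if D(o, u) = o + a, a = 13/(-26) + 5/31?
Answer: -223469/62 ≈ -3604.3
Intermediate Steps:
c = -3578 (c = -3 - 3575 = -3578)
a = -21/62 (a = 13*(-1/26) + 5*(1/31) = -½ + 5/31 = -21/62 ≈ -0.33871)
D(o, u) = -21/62 + o (D(o, u) = o - 21/62 = -21/62 + o)
D(-26, -27) + c = (-21/62 - 26) - 3578 = -1633/62 - 3578 = -223469/62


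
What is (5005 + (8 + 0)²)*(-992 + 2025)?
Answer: 5236277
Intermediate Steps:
(5005 + (8 + 0)²)*(-992 + 2025) = (5005 + 8²)*1033 = (5005 + 64)*1033 = 5069*1033 = 5236277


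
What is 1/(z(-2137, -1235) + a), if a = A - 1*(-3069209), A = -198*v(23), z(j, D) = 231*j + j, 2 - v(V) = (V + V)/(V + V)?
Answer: 1/2573227 ≈ 3.8862e-7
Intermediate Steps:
v(V) = 1 (v(V) = 2 - (V + V)/(V + V) = 2 - 2*V/(2*V) = 2 - 2*V*1/(2*V) = 2 - 1*1 = 2 - 1 = 1)
z(j, D) = 232*j
A = -198 (A = -198*1 = -198)
a = 3069011 (a = -198 - 1*(-3069209) = -198 + 3069209 = 3069011)
1/(z(-2137, -1235) + a) = 1/(232*(-2137) + 3069011) = 1/(-495784 + 3069011) = 1/2573227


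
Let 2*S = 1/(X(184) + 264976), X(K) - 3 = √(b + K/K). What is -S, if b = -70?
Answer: I/(2*(√69 - 264979*I)) ≈ -1.8869e-6 + 5.9152e-11*I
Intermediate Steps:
X(K) = 3 + I*√69 (X(K) = 3 + √(-70 + K/K) = 3 + √(-70 + 1) = 3 + √(-69) = 3 + I*√69)
S = 1/(2*(264979 + I*√69)) (S = 1/(2*((3 + I*√69) + 264976)) = 1/(2*(264979 + I*√69)) ≈ 1.8869e-6 - 5.9152e-11*I)
-S = -(264979/140427741020 - I*√69/140427741020) = -264979/140427741020 + I*√69/140427741020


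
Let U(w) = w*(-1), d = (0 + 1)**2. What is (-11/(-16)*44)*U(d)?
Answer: -121/4 ≈ -30.250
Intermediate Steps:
d = 1 (d = 1**2 = 1)
U(w) = -w
(-11/(-16)*44)*U(d) = (-11/(-16)*44)*(-1*1) = (-11*(-1/16)*44)*(-1) = ((11/16)*44)*(-1) = (121/4)*(-1) = -121/4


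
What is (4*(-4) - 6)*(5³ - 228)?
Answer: 2266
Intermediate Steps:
(4*(-4) - 6)*(5³ - 228) = (-16 - 6)*(125 - 228) = -22*(-103) = 2266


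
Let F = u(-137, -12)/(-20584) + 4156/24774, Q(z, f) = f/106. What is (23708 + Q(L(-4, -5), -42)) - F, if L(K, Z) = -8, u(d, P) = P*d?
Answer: 80093604569963/3378405606 ≈ 23708.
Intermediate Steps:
Q(z, f) = f/106 (Q(z, f) = f*(1/106) = f/106)
F = 5602331/63743502 (F = -12*(-137)/(-20584) + 4156/24774 = 1644*(-1/20584) + 4156*(1/24774) = -411/5146 + 2078/12387 = 5602331/63743502 ≈ 0.087889)
(23708 + Q(L(-4, -5), -42)) - F = (23708 + (1/106)*(-42)) - 1*5602331/63743502 = (23708 - 21/53) - 5602331/63743502 = 1256503/53 - 5602331/63743502 = 80093604569963/3378405606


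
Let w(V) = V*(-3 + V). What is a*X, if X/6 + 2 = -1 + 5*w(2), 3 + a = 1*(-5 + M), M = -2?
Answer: 780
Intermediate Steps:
a = -10 (a = -3 + 1*(-5 - 2) = -3 + 1*(-7) = -3 - 7 = -10)
X = -78 (X = -12 + 6*(-1 + 5*(2*(-3 + 2))) = -12 + 6*(-1 + 5*(2*(-1))) = -12 + 6*(-1 + 5*(-2)) = -12 + 6*(-1 - 10) = -12 + 6*(-11) = -12 - 66 = -78)
a*X = -10*(-78) = 780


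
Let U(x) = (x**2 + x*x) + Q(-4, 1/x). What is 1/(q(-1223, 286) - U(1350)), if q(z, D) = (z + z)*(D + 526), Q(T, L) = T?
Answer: -1/5631148 ≈ -1.7758e-7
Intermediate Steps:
q(z, D) = 2*z*(526 + D) (q(z, D) = (2*z)*(526 + D) = 2*z*(526 + D))
U(x) = -4 + 2*x**2 (U(x) = (x**2 + x*x) - 4 = (x**2 + x**2) - 4 = 2*x**2 - 4 = -4 + 2*x**2)
1/(q(-1223, 286) - U(1350)) = 1/(2*(-1223)*(526 + 286) - (-4 + 2*1350**2)) = 1/(2*(-1223)*812 - (-4 + 2*1822500)) = 1/(-1986152 - (-4 + 3645000)) = 1/(-1986152 - 1*3644996) = 1/(-1986152 - 3644996) = 1/(-5631148) = -1/5631148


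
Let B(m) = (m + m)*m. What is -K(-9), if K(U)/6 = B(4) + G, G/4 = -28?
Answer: 480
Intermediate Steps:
G = -112 (G = 4*(-28) = -112)
B(m) = 2*m² (B(m) = (2*m)*m = 2*m²)
K(U) = -480 (K(U) = 6*(2*4² - 112) = 6*(2*16 - 112) = 6*(32 - 112) = 6*(-80) = -480)
-K(-9) = -1*(-480) = 480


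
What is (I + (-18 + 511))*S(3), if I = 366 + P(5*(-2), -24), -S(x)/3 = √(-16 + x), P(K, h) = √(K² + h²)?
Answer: -2655*I*√13 ≈ -9572.7*I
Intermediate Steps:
S(x) = -3*√(-16 + x)
I = 392 (I = 366 + √((5*(-2))² + (-24)²) = 366 + √((-10)² + 576) = 366 + √(100 + 576) = 366 + √676 = 366 + 26 = 392)
(I + (-18 + 511))*S(3) = (392 + (-18 + 511))*(-3*√(-16 + 3)) = (392 + 493)*(-3*I*√13) = 885*(-3*I*√13) = -2655*I*√13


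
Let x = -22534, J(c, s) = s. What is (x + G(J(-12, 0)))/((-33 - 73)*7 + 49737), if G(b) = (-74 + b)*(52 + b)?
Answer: -26382/48995 ≈ -0.53846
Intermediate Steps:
(x + G(J(-12, 0)))/((-33 - 73)*7 + 49737) = (-22534 + (-3848 + 0² - 22*0))/((-33 - 73)*7 + 49737) = (-22534 + (-3848 + 0 + 0))/(-106*7 + 49737) = (-22534 - 3848)/(-742 + 49737) = -26382/48995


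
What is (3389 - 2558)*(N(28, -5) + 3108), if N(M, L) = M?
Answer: 2606016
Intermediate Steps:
(3389 - 2558)*(N(28, -5) + 3108) = (3389 - 2558)*(28 + 3108) = 831*3136 = 2606016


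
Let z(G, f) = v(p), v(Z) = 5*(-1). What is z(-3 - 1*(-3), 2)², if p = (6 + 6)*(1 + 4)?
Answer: 25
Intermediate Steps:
p = 60 (p = 12*5 = 60)
v(Z) = -5
z(G, f) = -5
z(-3 - 1*(-3), 2)² = (-5)² = 25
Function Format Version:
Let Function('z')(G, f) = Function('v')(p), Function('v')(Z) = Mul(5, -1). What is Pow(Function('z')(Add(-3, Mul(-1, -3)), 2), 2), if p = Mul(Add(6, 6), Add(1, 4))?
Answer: 25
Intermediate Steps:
p = 60 (p = Mul(12, 5) = 60)
Function('v')(Z) = -5
Function('z')(G, f) = -5
Pow(Function('z')(Add(-3, Mul(-1, -3)), 2), 2) = Pow(-5, 2) = 25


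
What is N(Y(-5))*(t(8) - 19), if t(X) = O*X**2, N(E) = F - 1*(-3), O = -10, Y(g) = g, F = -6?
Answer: 1977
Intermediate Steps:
N(E) = -3 (N(E) = -6 - 1*(-3) = -6 + 3 = -3)
t(X) = -10*X**2
N(Y(-5))*(t(8) - 19) = -3*(-10*8**2 - 19) = -3*(-10*64 - 19) = -3*(-640 - 19) = -3*(-659) = 1977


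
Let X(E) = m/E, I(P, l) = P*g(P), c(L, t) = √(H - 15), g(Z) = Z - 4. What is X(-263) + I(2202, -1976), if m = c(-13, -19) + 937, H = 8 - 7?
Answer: 1272918011/263 - I*√14/263 ≈ 4.84e+6 - 0.014227*I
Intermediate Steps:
g(Z) = -4 + Z
H = 1
c(L, t) = I*√14 (c(L, t) = √(1 - 15) = √(-14) = I*√14)
m = 937 + I*√14 (m = I*√14 + 937 = 937 + I*√14 ≈ 937.0 + 3.7417*I)
I(P, l) = P*(-4 + P)
X(E) = (937 + I*√14)/E
X(-263) + I(2202, -1976) = (937 + I*√14)/(-263) + 2202*(-4 + 2202) = -(937 + I*√14)/263 + 2202*2198 = (-937/263 - I*√14/263) + 4839996 = 1272918011/263 - I*√14/263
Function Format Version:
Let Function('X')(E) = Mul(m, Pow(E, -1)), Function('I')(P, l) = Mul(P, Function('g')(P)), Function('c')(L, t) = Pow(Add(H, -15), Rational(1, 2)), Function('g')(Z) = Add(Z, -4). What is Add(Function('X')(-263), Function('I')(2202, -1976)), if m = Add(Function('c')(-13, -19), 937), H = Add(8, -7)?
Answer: Add(Rational(1272918011, 263), Mul(Rational(-1, 263), I, Pow(14, Rational(1, 2)))) ≈ Add(4.8400e+6, Mul(-0.014227, I))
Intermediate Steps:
Function('g')(Z) = Add(-4, Z)
H = 1
Function('c')(L, t) = Mul(I, Pow(14, Rational(1, 2))) (Function('c')(L, t) = Pow(Add(1, -15), Rational(1, 2)) = Pow(-14, Rational(1, 2)) = Mul(I, Pow(14, Rational(1, 2))))
m = Add(937, Mul(I, Pow(14, Rational(1, 2)))) (m = Add(Mul(I, Pow(14, Rational(1, 2))), 937) = Add(937, Mul(I, Pow(14, Rational(1, 2)))) ≈ Add(937.00, Mul(3.7417, I)))
Function('I')(P, l) = Mul(P, Add(-4, P))
Function('X')(E) = Mul(Pow(E, -1), Add(937, Mul(I, Pow(14, Rational(1, 2))))) (Function('X')(E) = Mul(Add(937, Mul(I, Pow(14, Rational(1, 2)))), Pow(E, -1)) = Mul(Pow(E, -1), Add(937, Mul(I, Pow(14, Rational(1, 2))))))
Add(Function('X')(-263), Function('I')(2202, -1976)) = Add(Mul(Pow(-263, -1), Add(937, Mul(I, Pow(14, Rational(1, 2))))), Mul(2202, Add(-4, 2202))) = Add(Mul(Rational(-1, 263), Add(937, Mul(I, Pow(14, Rational(1, 2))))), Mul(2202, 2198)) = Add(Add(Rational(-937, 263), Mul(Rational(-1, 263), I, Pow(14, Rational(1, 2)))), 4839996) = Add(Rational(1272918011, 263), Mul(Rational(-1, 263), I, Pow(14, Rational(1, 2))))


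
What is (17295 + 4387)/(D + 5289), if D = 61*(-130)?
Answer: -21682/2641 ≈ -8.2098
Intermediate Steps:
D = -7930
(17295 + 4387)/(D + 5289) = (17295 + 4387)/(-7930 + 5289) = 21682/(-2641) = 21682*(-1/2641) = -21682/2641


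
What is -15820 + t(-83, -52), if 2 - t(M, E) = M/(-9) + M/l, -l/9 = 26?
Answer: -411517/26 ≈ -15828.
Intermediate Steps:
l = -234 (l = -9*26 = -234)
t(M, E) = 2 + 3*M/26 (t(M, E) = 2 - (M/(-9) + M/(-234)) = 2 - (M*(-⅑) + M*(-1/234)) = 2 - (-M/9 - M/234) = 2 - (-3)*M/26 = 2 + 3*M/26)
-15820 + t(-83, -52) = -15820 + (2 + (3/26)*(-83)) = -15820 + (2 - 249/26) = -15820 - 197/26 = -411517/26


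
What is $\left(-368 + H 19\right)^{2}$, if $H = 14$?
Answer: $10404$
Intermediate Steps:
$\left(-368 + H 19\right)^{2} = \left(-368 + 14 \cdot 19\right)^{2} = \left(-368 + 266\right)^{2} = \left(-102\right)^{2} = 10404$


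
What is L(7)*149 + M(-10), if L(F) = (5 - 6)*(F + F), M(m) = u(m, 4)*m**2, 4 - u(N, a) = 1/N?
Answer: -1676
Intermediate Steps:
u(N, a) = 4 - 1/N
M(m) = m**2*(4 - 1/m) (M(m) = (4 - 1/m)*m**2 = m**2*(4 - 1/m))
L(F) = -2*F
L(7)*149 + M(-10) = -2*7*149 - 10*(-1 + 4*(-10)) = -14*149 - 10*(-1 - 40) = -2086 - 10*(-41) = -2086 + 410 = -1676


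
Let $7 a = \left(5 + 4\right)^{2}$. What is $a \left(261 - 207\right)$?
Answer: $\frac{4374}{7} \approx 624.86$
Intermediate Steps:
$a = \frac{81}{7}$ ($a = \frac{\left(5 + 4\right)^{2}}{7} = \frac{9^{2}}{7} = \frac{1}{7} \cdot 81 = \frac{81}{7} \approx 11.571$)
$a \left(261 - 207\right) = \frac{81 \left(261 - 207\right)}{7} = \frac{81}{7} \cdot 54 = \frac{4374}{7}$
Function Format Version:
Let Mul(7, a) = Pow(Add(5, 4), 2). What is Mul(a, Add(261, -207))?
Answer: Rational(4374, 7) ≈ 624.86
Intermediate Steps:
a = Rational(81, 7) (a = Mul(Rational(1, 7), Pow(Add(5, 4), 2)) = Mul(Rational(1, 7), Pow(9, 2)) = Mul(Rational(1, 7), 81) = Rational(81, 7) ≈ 11.571)
Mul(a, Add(261, -207)) = Mul(Rational(81, 7), Add(261, -207)) = Mul(Rational(81, 7), 54) = Rational(4374, 7)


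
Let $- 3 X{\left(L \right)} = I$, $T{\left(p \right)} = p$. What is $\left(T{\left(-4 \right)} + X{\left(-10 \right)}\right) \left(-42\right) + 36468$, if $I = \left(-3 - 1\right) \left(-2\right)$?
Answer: $36748$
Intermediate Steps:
$I = 8$ ($I = \left(-4\right) \left(-2\right) = 8$)
$X{\left(L \right)} = - \frac{8}{3}$ ($X{\left(L \right)} = \left(- \frac{1}{3}\right) 8 = - \frac{8}{3}$)
$\left(T{\left(-4 \right)} + X{\left(-10 \right)}\right) \left(-42\right) + 36468 = \left(-4 - \frac{8}{3}\right) \left(-42\right) + 36468 = \left(- \frac{20}{3}\right) \left(-42\right) + 36468 = 280 + 36468 = 36748$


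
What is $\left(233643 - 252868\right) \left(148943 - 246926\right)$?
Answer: $1883723175$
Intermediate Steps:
$\left(233643 - 252868\right) \left(148943 - 246926\right) = \left(-19225\right) \left(-97983\right) = 1883723175$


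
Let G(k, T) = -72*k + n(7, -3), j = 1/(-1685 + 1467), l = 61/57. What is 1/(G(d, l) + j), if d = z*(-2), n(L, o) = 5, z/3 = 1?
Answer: 218/95265 ≈ 0.0022884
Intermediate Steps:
z = 3 (z = 3*1 = 3)
l = 61/57 (l = 61*(1/57) = 61/57 ≈ 1.0702)
j = -1/218 (j = 1/(-218) = -1/218 ≈ -0.0045872)
d = -6 (d = 3*(-2) = -6)
G(k, T) = 5 - 72*k (G(k, T) = -72*k + 5 = 5 - 72*k)
1/(G(d, l) + j) = 1/((5 - 72*(-6)) - 1/218) = 1/((5 + 432) - 1/218) = 1/(437 - 1/218) = 1/(95265/218) = 218/95265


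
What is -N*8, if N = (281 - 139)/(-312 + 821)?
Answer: -1136/509 ≈ -2.2318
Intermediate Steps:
N = 142/509 ≈ 0.27898
-N*8 = -1*142/509*8 = -142/509*8 = -1136/509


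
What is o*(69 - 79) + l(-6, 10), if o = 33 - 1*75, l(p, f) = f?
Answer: 430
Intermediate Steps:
o = -42 (o = 33 - 75 = -42)
o*(69 - 79) + l(-6, 10) = -42*(69 - 79) + 10 = -42*(-10) + 10 = 420 + 10 = 430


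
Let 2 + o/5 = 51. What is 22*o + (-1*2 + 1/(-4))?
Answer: 21551/4 ≈ 5387.8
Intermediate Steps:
o = 245 (o = -10 + 5*51 = -10 + 255 = 245)
22*o + (-1*2 + 1/(-4)) = 22*245 + (-1*2 + 1/(-4)) = 5390 + (-2 - ¼) = 5390 - 9/4 = 21551/4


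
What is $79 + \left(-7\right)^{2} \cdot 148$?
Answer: $7331$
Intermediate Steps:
$79 + \left(-7\right)^{2} \cdot 148 = 79 + 49 \cdot 148 = 79 + 7252 = 7331$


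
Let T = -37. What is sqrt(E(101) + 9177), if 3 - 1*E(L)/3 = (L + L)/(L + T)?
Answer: sqrt(587298)/8 ≈ 95.794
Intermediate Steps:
E(L) = 9 - 6*L/(-37 + L) (E(L) = 9 - 3*(L + L)/(L - 37) = 9 - 3*2*L/(-37 + L) = 9 - 6*L/(-37 + L))
sqrt(E(101) + 9177) = sqrt(3*(-111 + 101)/(-37 + 101) + 9177) = sqrt(3*(-10)/64 + 9177) = sqrt(3*(1/64)*(-10) + 9177) = sqrt(-15/32 + 9177) = sqrt(293649/32) = sqrt(587298)/8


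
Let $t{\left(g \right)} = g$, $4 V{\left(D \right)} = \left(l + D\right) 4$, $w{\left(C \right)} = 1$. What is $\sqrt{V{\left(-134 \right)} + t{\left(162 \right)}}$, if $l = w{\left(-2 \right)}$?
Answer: $\sqrt{29} \approx 5.3852$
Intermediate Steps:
$l = 1$
$V{\left(D \right)} = 1 + D$ ($V{\left(D \right)} = \frac{\left(1 + D\right) 4}{4} = \frac{4 + 4 D}{4} = 1 + D$)
$\sqrt{V{\left(-134 \right)} + t{\left(162 \right)}} = \sqrt{\left(1 - 134\right) + 162} = \sqrt{-133 + 162} = \sqrt{29}$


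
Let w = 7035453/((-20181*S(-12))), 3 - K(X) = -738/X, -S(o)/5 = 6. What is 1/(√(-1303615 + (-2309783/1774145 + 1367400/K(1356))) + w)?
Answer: 4981972810307198370/393540094736416257681407 - 905050580*I*√205945645774979855667990/393540094736416257681407 ≈ 1.2659e-5 - 0.0010437*I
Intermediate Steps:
S(o) = -30 (S(o) = -5*6 = -30)
K(X) = 3 + 738/X (K(X) = 3 - (-738)/X = 3 + 738/X)
w = 781717/67270 (w = 7035453/((-20181*(-30))) = 7035453/605430 = 7035453*(1/605430) = 781717/67270 ≈ 11.621)
1/(√(-1303615 + (-2309783/1774145 + 1367400/K(1356))) + w) = 1/(√(-1303615 + (-2309783/1774145 + 1367400/(3 + 738/1356))) + 781717/67270) = 1/(√(-1303615 + (-2309783*1/1774145 + 1367400/(3 + 738*(1/1356)))) + 781717/67270) = 1/(√(-1303615 + (-2309783/1774145 + 1367400/(3 + 123/226))) + 781717/67270) = 1/(√(-1303615 + (-2309783/1774145 + 1367400/(801/226))) + 781717/67270) = 1/(√(-1303615 + (-2309783/1774145 + 1367400*(226/801))) + 781717/67270) = 1/(√(-1303615 + (-2309783/1774145 + 103010800/267)) + 781717/67270) = 1/(√(-1303615 + 182755479053939/473696715) + 781717/67270) = 1/(√(-434762664070786/473696715) + 781717/67270) = 1/(I*√205945645774979855667990/473696715 + 781717/67270) = 1/(781717/67270 + I*√205945645774979855667990/473696715)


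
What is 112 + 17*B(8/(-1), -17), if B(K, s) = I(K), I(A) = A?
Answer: -24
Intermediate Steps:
B(K, s) = K
112 + 17*B(8/(-1), -17) = 112 + 17*(8/(-1)) = 112 + 17*(8*(-1)) = 112 + 17*(-8) = 112 - 136 = -24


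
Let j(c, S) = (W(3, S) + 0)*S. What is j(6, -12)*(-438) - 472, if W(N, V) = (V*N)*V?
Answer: 2270120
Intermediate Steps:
W(N, V) = N*V**2 (W(N, V) = (N*V)*V = N*V**2)
j(c, S) = 3*S**3 (j(c, S) = (3*S**2 + 0)*S = (3*S**2)*S = 3*S**3)
j(6, -12)*(-438) - 472 = (3*(-12)**3)*(-438) - 472 = (3*(-1728))*(-438) - 472 = -5184*(-438) - 472 = 2270592 - 472 = 2270120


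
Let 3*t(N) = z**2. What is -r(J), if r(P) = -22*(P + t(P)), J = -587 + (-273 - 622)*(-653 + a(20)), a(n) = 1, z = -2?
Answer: 38474986/3 ≈ 1.2825e+7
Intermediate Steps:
t(N) = 4/3 (t(N) = (1/3)*(-2)**2 = (1/3)*4 = 4/3)
J = 582953 (J = -587 + (-273 - 622)*(-653 + 1) = -587 - 895*(-652) = -587 + 583540 = 582953)
r(P) = -88/3 - 22*P (r(P) = -22*(P + 4/3) = -22*(4/3 + P) = -88/3 - 22*P)
-r(J) = -(-88/3 - 22*582953) = -(-88/3 - 12824966) = -1*(-38474986/3) = 38474986/3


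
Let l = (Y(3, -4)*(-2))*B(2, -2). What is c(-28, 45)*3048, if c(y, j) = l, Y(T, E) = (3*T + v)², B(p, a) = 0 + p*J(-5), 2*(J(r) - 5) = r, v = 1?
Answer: -3048000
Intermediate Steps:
J(r) = 5 + r/2
B(p, a) = 5*p/2 (B(p, a) = 0 + p*(5 + (½)*(-5)) = 0 + p*(5 - 5/2) = 0 + p*(5/2) = 0 + 5*p/2 = 5*p/2)
Y(T, E) = (1 + 3*T)² (Y(T, E) = (3*T + 1)² = (1 + 3*T)²)
l = -1000 (l = ((1 + 3*3)²*(-2))*((5/2)*2) = ((1 + 9)²*(-2))*5 = (10²*(-2))*5 = (100*(-2))*5 = -200*5 = -1000)
c(y, j) = -1000
c(-28, 45)*3048 = -1000*3048 = -3048000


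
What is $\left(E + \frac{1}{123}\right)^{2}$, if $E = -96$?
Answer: $\frac{139405249}{15129} \approx 9214.4$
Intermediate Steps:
$\left(E + \frac{1}{123}\right)^{2} = \left(-96 + \frac{1}{123}\right)^{2} = \left(- \frac{11807}{123}\right)^{2} = \frac{139405249}{15129}$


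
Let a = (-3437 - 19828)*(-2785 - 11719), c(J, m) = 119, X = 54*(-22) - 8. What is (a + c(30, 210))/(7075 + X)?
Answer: 337435679/5879 ≈ 57397.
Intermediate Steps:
X = -1196 (X = -1188 - 8 = -1196)
a = 337435560 (a = -23265*(-14504) = 337435560)
(a + c(30, 210))/(7075 + X) = (337435560 + 119)/(7075 - 1196) = 337435679/5879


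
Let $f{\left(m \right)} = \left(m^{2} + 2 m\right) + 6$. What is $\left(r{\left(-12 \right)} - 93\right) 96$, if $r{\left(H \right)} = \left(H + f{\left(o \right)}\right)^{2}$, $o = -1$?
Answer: $-4224$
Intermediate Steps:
$f{\left(m \right)} = 6 + m^{2} + 2 m$
$r{\left(H \right)} = \left(5 + H\right)^{2}$ ($r{\left(H \right)} = \left(H + \left(6 + \left(-1\right)^{2} + 2 \left(-1\right)\right)\right)^{2} = \left(H + \left(6 + 1 - 2\right)\right)^{2} = \left(H + 5\right)^{2} = \left(5 + H\right)^{2}$)
$\left(r{\left(-12 \right)} - 93\right) 96 = \left(\left(5 - 12\right)^{2} - 93\right) 96 = \left(\left(-7\right)^{2} - 93\right) 96 = \left(49 - 93\right) 96 = \left(-44\right) 96 = -4224$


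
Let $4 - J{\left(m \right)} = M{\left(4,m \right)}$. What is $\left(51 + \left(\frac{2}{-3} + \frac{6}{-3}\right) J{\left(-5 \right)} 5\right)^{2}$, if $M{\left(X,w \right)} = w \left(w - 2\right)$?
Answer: $\frac{1940449}{9} \approx 2.1561 \cdot 10^{5}$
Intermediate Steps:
$M{\left(X,w \right)} = w \left(-2 + w\right)$
$J{\left(m \right)} = 4 - m \left(-2 + m\right)$
$\left(51 + \left(\frac{2}{-3} + \frac{6}{-3}\right) J{\left(-5 \right)} 5\right)^{2} = \left(51 + \left(\frac{2}{-3} + \frac{6}{-3}\right) \left(4 - - 5 \left(-2 - 5\right)\right) 5\right)^{2} = \left(51 + \left(2 \left(- \frac{1}{3}\right) + 6 \left(- \frac{1}{3}\right)\right) \left(4 - \left(-5\right) \left(-7\right)\right) 5\right)^{2} = \left(51 + \left(- \frac{2}{3} - 2\right) \left(4 - 35\right) 5\right)^{2} = \left(51 + \left(- \frac{8}{3}\right) \left(-31\right) 5\right)^{2} = \left(51 + \frac{248}{3} \cdot 5\right)^{2} = \left(51 + \frac{1240}{3}\right)^{2} = \left(\frac{1393}{3}\right)^{2} = \frac{1940449}{9}$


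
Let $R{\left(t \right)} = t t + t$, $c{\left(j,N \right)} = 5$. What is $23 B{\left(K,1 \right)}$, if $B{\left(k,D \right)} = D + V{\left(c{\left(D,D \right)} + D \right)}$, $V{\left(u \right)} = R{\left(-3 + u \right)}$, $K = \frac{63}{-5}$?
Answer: $299$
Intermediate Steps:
$K = - \frac{63}{5}$ ($K = 63 \left(- \frac{1}{5}\right) = - \frac{63}{5} \approx -12.6$)
$R{\left(t \right)} = t + t^{2}$ ($R{\left(t \right)} = t^{2} + t = t + t^{2}$)
$V{\left(u \right)} = \left(-3 + u\right) \left(-2 + u\right)$ ($V{\left(u \right)} = \left(-3 + u\right) \left(1 + \left(-3 + u\right)\right) = \left(-3 + u\right) \left(-2 + u\right)$)
$B{\left(k,D \right)} = D + \left(2 + D\right) \left(3 + D\right)$ ($B{\left(k,D \right)} = D + \left(-3 + \left(5 + D\right)\right) \left(-2 + \left(5 + D\right)\right) = D + \left(2 + D\right) \left(3 + D\right)$)
$23 B{\left(K,1 \right)} = 23 \left(1 + \left(2 + 1\right) \left(3 + 1\right)\right) = 23 \left(1 + 3 \cdot 4\right) = 23 \left(1 + 12\right) = 23 \cdot 13 = 299$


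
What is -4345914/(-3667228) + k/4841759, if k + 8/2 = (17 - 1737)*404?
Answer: 9246785080587/8877917087026 ≈ 1.0415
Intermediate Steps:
k = -694884 (k = -4 + (17 - 1737)*404 = -4 - 1720*404 = -4 - 694880 = -694884)
-4345914/(-3667228) + k/4841759 = -4345914/(-3667228) - 694884/4841759 = -4345914*(-1/3667228) - 694884*1/4841759 = 2172957/1833614 - 694884/4841759 = 9246785080587/8877917087026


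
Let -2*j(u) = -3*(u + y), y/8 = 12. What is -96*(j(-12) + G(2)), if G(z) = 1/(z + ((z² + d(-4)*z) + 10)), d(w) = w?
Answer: -12108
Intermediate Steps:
y = 96 (y = 8*12 = 96)
G(z) = 1/(10 + z² - 3*z) (G(z) = 1/(z + ((z² - 4*z) + 10)) = 1/(z + (10 + z² - 4*z)) = 1/(10 + z² - 3*z))
j(u) = 144 + 3*u/2 (j(u) = -(-3)*(u + 96)/2 = -(-3)*(96 + u)/2 = -(-288 - 3*u)/2 = 144 + 3*u/2)
-96*(j(-12) + G(2)) = -96*((144 + (3/2)*(-12)) + 1/(10 + 2² - 3*2)) = -96*((144 - 18) + 1/(10 + 4 - 6)) = -96*(126 + 1/8) = -96*(126 + ⅛) = -96*1009/8 = -12108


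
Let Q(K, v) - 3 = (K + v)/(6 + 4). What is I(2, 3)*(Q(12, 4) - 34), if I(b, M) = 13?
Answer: -1911/5 ≈ -382.20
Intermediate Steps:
Q(K, v) = 3 + K/10 + v/10 (Q(K, v) = 3 + (K + v)/(6 + 4) = 3 + (K + v)/10 = 3 + (K + v)*(⅒) = 3 + (K/10 + v/10) = 3 + K/10 + v/10)
I(2, 3)*(Q(12, 4) - 34) = 13*((3 + (⅒)*12 + (⅒)*4) - 34) = 13*((3 + 6/5 + ⅖) - 34) = 13*(23/5 - 34) = 13*(-147/5) = -1911/5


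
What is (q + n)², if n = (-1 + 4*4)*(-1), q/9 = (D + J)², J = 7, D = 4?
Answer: 1153476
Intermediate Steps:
q = 1089 (q = 9*(4 + 7)² = 9*11² = 9*121 = 1089)
n = -15 (n = (-1 + 16)*(-1) = 15*(-1) = -15)
(q + n)² = (1089 - 15)² = 1074² = 1153476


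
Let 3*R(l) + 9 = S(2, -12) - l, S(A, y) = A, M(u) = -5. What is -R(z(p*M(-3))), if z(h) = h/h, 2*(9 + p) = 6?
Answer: 8/3 ≈ 2.6667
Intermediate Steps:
p = -6 (p = -9 + (½)*6 = -9 + 3 = -6)
z(h) = 1
R(l) = -7/3 - l/3 (R(l) = -3 + (2 - l)/3 = -3 + (⅔ - l/3) = -7/3 - l/3)
-R(z(p*M(-3))) = -(-7/3 - ⅓*1) = -(-7/3 - ⅓) = -1*(-8/3) = 8/3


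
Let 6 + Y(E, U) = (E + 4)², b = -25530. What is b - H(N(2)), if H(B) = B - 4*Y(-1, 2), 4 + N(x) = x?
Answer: -25516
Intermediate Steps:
Y(E, U) = -6 + (4 + E)² (Y(E, U) = -6 + (E + 4)² = -6 + (4 + E)²)
N(x) = -4 + x
H(B) = -12 + B (H(B) = B - 4*(-6 + (4 - 1)²) = B - 4*(-6 + 3²) = B - 4*(-6 + 9) = B - 4*3 = B - 12 = -12 + B)
b - H(N(2)) = -25530 - (-12 + (-4 + 2)) = -25530 - (-12 - 2) = -25530 - 1*(-14) = -25530 + 14 = -25516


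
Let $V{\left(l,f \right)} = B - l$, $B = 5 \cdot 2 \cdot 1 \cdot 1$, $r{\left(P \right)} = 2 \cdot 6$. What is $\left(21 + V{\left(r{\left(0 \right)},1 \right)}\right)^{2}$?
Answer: $361$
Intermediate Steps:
$r{\left(P \right)} = 12$
$B = 10$ ($B = 10 \cdot 1 \cdot 1 = 10 \cdot 1 = 10$)
$V{\left(l,f \right)} = 10 - l$
$\left(21 + V{\left(r{\left(0 \right)},1 \right)}\right)^{2} = \left(21 + \left(10 - 12\right)\right)^{2} = \left(21 - 2\right)^{2} = 19^{2} = 361$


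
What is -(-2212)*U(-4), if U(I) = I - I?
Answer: 0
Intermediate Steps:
U(I) = 0
-(-2212)*U(-4) = -(-2212)*0 = -2212*0 = 0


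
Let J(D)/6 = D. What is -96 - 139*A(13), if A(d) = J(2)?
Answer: -1764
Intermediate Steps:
J(D) = 6*D
A(d) = 12 (A(d) = 6*2 = 12)
-96 - 139*A(13) = -96 - 139*12 = -96 - 1668 = -1764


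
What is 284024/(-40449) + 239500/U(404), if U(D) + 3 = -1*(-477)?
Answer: 530717118/1065157 ≈ 498.25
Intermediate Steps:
U(D) = 474 (U(D) = -3 - 1*(-477) = -3 + 477 = 474)
284024/(-40449) + 239500/U(404) = 284024/(-40449) + 239500/474 = 284024*(-1/40449) + 239500*(1/474) = -284024/40449 + 119750/237 = 530717118/1065157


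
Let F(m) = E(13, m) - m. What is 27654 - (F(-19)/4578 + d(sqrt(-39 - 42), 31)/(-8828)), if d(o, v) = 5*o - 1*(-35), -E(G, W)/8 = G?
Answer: 558812908273/20207292 + 45*I/8828 ≈ 27654.0 + 0.0050974*I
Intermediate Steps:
E(G, W) = -8*G
d(o, v) = 35 + 5*o (d(o, v) = 5*o + 35 = 35 + 5*o)
F(m) = -104 - m (F(m) = -8*13 - m = -104 - m)
27654 - (F(-19)/4578 + d(sqrt(-39 - 42), 31)/(-8828)) = 27654 - ((-104 - 1*(-19))/4578 + (35 + 5*sqrt(-39 - 42))/(-8828)) = 27654 - ((-104 + 19)*(1/4578) + (35 + 5*sqrt(-81))*(-1/8828)) = 27654 - (-85*1/4578 + (35 + 5*(9*I))*(-1/8828)) = 27654 - (-85/4578 + (35 + 45*I)*(-1/8828)) = 27654 - (-85/4578 + (-35/8828 - 45*I/8828)) = 27654 - (-455305/20207292 - 45*I/8828) = 27654 + (455305/20207292 + 45*I/8828) = 558812908273/20207292 + 45*I/8828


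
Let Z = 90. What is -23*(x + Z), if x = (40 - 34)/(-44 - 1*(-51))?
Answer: -14628/7 ≈ -2089.7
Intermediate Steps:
x = 6/7 (x = 6/(-44 + 51) = 6/7 ≈ 0.85714)
-23*(x + Z) = -23*(6/7 + 90) = -23*636/7 = -14628/7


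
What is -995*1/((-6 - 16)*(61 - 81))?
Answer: -199/88 ≈ -2.2614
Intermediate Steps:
-995*1/((-6 - 16)*(61 - 81)) = -995/((-20*(-22))) = -995/440 = -995*1/440 = -199/88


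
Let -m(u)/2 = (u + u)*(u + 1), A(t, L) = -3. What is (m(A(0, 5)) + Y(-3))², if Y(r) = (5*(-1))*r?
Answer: 81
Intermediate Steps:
Y(r) = -5*r
m(u) = -4*u*(1 + u) (m(u) = -2*(u + u)*(u + 1) = -2*2*u*(1 + u) = -4*u*(1 + u))
(m(A(0, 5)) + Y(-3))² = (-4*(-3)*(1 - 3) - 5*(-3))² = (-4*(-3)*(-2) + 15)² = (-24 + 15)² = (-9)² = 81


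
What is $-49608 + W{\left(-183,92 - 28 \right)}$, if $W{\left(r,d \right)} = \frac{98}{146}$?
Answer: $- \frac{3621335}{73} \approx -49607.0$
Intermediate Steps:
$W{\left(r,d \right)} = \frac{49}{73}$ ($W{\left(r,d \right)} = 98 \cdot \frac{1}{146} = \frac{49}{73}$)
$-49608 + W{\left(-183,92 - 28 \right)} = -49608 + \frac{49}{73} = - \frac{3621335}{73}$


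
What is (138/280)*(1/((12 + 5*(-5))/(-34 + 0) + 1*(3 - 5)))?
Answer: -1173/3850 ≈ -0.30468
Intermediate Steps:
(138/280)*(1/((12 + 5*(-5))/(-34 + 0) + 1*(3 - 5))) = (138*(1/280))*(1/((12 - 25)/(-34) + 1*(-2))) = 69*(1/(-13*(-1/34) - 2))/140 = 69*(1/(13/34 - 2))/140 = 69*(1/(-55/34))/140 = 69*(-34/55*1)/140 = (69/140)*(-34/55) = -1173/3850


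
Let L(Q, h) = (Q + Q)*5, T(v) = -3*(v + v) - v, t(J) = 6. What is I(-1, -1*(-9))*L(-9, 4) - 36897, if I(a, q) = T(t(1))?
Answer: -33117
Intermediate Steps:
T(v) = -7*v (T(v) = -6*v - v = -7*v)
I(a, q) = -42 (I(a, q) = -7*6 = -42)
L(Q, h) = 10*Q (L(Q, h) = (2*Q)*5 = 10*Q)
I(-1, -1*(-9))*L(-9, 4) - 36897 = -420*(-9) - 36897 = -42*(-90) - 36897 = 3780 - 36897 = -33117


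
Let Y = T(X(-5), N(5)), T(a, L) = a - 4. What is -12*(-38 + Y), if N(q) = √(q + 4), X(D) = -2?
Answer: 528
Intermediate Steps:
N(q) = √(4 + q)
T(a, L) = -4 + a
Y = -6 (Y = -4 - 2 = -6)
-12*(-38 + Y) = -12*(-38 - 6) = -12*(-44) = 528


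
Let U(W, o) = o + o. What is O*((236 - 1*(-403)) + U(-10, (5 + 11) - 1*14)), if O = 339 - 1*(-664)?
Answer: 644929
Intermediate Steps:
U(W, o) = 2*o
O = 1003 (O = 339 + 664 = 1003)
O*((236 - 1*(-403)) + U(-10, (5 + 11) - 1*14)) = 1003*((236 - 1*(-403)) + 2*((5 + 11) - 1*14)) = 1003*((236 + 403) + 2*(16 - 14)) = 1003*(639 + 2*2) = 1003*(639 + 4) = 1003*643 = 644929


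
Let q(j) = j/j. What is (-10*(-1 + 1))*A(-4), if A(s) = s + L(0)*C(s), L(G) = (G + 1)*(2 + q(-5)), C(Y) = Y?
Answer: 0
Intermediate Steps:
q(j) = 1
L(G) = 3 + 3*G (L(G) = (G + 1)*(2 + 1) = (1 + G)*3 = 3 + 3*G)
A(s) = 4*s (A(s) = s + (3 + 3*0)*s = s + (3 + 0)*s = s + 3*s = 4*s)
(-10*(-1 + 1))*A(-4) = (-10*(-1 + 1))*(4*(-4)) = -10*0*(-16) = 0*(-16) = 0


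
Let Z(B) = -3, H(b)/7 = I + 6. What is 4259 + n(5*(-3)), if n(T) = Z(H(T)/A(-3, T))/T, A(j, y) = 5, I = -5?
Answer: 21296/5 ≈ 4259.2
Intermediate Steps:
H(b) = 7 (H(b) = 7*(-5 + 6) = 7*1 = 7)
n(T) = -3/T
4259 + n(5*(-3)) = 4259 - 3/(5*(-3)) = 4259 - 3/(-15) = 4259 - 3*(-1/15) = 4259 + ⅕ = 21296/5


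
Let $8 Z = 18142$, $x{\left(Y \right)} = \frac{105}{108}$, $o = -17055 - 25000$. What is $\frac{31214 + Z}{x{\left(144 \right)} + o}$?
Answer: $- \frac{1205343}{1513945} \approx -0.79616$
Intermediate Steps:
$o = -42055$ ($o = -17055 - 25000 = -42055$)
$x{\left(Y \right)} = \frac{35}{36}$ ($x{\left(Y \right)} = 105 \cdot \frac{1}{108} = \frac{35}{36}$)
$Z = \frac{9071}{4}$ ($Z = \frac{1}{8} \cdot 18142 = \frac{9071}{4} \approx 2267.8$)
$\frac{31214 + Z}{x{\left(144 \right)} + o} = \frac{31214 + \frac{9071}{4}}{\frac{35}{36} - 42055} = \frac{133927}{4 \left(- \frac{1513945}{36}\right)} = \frac{133927}{4} \left(- \frac{36}{1513945}\right) = - \frac{1205343}{1513945}$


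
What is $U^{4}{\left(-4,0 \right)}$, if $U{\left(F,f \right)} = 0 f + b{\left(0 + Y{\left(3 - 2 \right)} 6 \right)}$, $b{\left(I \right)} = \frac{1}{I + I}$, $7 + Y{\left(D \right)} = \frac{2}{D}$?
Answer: $\frac{1}{12960000} \approx 7.7161 \cdot 10^{-8}$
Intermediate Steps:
$Y{\left(D \right)} = -7 + \frac{2}{D}$
$b{\left(I \right)} = \frac{1}{2 I}$
$U{\left(F,f \right)} = - \frac{1}{60}$ ($U{\left(F,f \right)} = 0 f + \frac{1}{2 \left(0 + \left(-7 + \frac{2}{3 - 2}\right) 6\right)} = 0 + \frac{1}{2 \left(0 + \left(-7 + \frac{2}{1}\right) 6\right)} = 0 + \frac{1}{2 \left(0 + \left(-7 + 2 \cdot 1\right) 6\right)} = 0 + \frac{1}{2 \left(0 + \left(-7 + 2\right) 6\right)} = 0 + \frac{1}{2 \left(0 - 30\right)} = 0 + \frac{1}{2 \left(-30\right)} = 0 + \frac{1}{2} \left(- \frac{1}{30}\right) = 0 - \frac{1}{60} = - \frac{1}{60}$)
$U^{4}{\left(-4,0 \right)} = \left(- \frac{1}{60}\right)^{4} = \frac{1}{12960000}$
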